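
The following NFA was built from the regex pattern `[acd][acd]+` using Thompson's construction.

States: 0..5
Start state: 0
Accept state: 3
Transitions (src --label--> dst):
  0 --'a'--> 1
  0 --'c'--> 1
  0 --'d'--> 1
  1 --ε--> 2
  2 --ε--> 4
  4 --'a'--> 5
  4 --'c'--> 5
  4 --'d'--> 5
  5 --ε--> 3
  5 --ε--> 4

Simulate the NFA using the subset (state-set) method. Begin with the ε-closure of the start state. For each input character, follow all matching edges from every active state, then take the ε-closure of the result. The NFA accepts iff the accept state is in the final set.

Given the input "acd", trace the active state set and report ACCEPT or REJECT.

start: ε-closure({0}) = {0}
'a' @ 1: {1,2,4}
'c' @ 2: {3,4,5}  (accept∈set)
'd' @ 3: {3,4,5}  (accept∈set)
end set {3,4,5} — state 3 in

Answer: ACCEPT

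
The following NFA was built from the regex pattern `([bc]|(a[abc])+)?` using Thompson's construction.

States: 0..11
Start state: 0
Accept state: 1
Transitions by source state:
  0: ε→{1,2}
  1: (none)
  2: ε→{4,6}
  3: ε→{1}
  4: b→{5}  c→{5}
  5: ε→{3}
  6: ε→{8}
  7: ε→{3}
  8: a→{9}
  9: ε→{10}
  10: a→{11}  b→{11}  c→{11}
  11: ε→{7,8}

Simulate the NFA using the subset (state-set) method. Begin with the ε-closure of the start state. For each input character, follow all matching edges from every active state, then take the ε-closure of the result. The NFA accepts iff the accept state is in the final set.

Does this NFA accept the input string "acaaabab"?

initial (ε-close {0}): {0,1,2,4,6,8}
'a' @ 1: {9,10}
'c' @ 2: {1,3,7,8,11}  (accept∈set)
'a' @ 3: {9,10}
'a' @ 4: {1,3,7,8,11}  (accept∈set)
'a' @ 5: {9,10}
'b' @ 6: {1,3,7,8,11}  (accept∈set)
'a' @ 7: {9,10}
'b' @ 8: {1,3,7,8,11}  (accept∈set)
after full input: {1,3,7,8,11}  (accept=1 in)

Answer: ACCEPT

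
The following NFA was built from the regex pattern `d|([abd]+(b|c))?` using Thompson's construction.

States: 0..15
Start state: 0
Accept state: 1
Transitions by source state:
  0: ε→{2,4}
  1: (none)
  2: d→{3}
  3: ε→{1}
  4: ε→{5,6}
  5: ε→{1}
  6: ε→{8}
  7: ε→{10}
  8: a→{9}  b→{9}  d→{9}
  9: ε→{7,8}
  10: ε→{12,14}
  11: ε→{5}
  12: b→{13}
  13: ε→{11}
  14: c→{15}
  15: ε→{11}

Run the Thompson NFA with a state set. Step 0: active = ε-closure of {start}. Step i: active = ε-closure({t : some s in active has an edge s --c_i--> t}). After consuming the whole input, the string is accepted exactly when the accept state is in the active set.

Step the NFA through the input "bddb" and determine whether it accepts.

Answer: ACCEPT

Trace:
S₀ = ε-closure({0}) = {0,1,2,4,5,6,8}
'b' @ 1: {7,8,9,10,12,14}
'd' @ 2: {7,8,9,10,12,14}
'd' @ 3: {7,8,9,10,12,14}
'b' @ 4: {1,5,7,8,9,10,11,12,13,14}  (accept∈set)
end set {1,5,7,8,9,10,11,12,13,14} — state 1 in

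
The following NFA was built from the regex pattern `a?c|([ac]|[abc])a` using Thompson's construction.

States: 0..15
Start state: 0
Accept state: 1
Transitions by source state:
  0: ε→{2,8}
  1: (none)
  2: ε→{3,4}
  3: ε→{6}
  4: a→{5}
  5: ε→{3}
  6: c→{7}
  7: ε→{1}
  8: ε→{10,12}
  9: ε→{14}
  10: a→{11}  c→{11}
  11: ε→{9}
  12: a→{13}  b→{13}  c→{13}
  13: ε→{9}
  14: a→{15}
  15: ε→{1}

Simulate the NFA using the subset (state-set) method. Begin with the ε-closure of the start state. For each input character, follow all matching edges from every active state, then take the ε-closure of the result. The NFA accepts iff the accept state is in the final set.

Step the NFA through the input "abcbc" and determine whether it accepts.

start: ε-closure({0}) = {0,2,3,4,6,8,10,12}
'a' @ 1: {3,5,6,9,11,13,14}
'b' @ 2: {}  — state set empty
rest 'cbc' ignored (set empty)
final: {}; accept 1 not in set

Answer: REJECT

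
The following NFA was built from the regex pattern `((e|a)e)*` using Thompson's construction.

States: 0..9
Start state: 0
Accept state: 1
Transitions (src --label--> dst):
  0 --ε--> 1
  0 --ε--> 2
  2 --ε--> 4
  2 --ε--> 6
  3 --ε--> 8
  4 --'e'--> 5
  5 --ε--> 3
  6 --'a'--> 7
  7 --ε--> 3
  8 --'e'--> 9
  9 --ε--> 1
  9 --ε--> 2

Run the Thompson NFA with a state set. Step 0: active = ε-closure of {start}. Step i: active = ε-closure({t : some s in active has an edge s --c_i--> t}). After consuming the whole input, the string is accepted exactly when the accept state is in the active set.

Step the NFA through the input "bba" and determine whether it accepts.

Answer: REJECT

Derivation:
start: ε-closure({0}) = {0,1,2,4,6}
'b' @ 1: {}  — no active states
rest 'ba' ignored (set empty)
final: {}; accept 1 not in set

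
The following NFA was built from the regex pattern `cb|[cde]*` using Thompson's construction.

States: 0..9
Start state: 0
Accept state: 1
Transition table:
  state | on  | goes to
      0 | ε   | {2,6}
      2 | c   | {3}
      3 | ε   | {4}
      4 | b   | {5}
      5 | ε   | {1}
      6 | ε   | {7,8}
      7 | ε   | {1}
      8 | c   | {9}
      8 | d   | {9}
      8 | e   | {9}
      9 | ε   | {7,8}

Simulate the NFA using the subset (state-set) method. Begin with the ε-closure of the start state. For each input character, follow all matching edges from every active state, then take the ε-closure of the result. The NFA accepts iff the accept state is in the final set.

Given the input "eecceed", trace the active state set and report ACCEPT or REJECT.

Answer: ACCEPT

Steps:
start: ε-closure({0}) = {0,1,2,6,7,8}
'e' @ 1: {1,7,8,9}  (accept∈set)
'e' @ 2: {1,7,8,9}  (accept∈set)
'c' @ 3: {1,7,8,9}  (accept∈set)
'c' @ 4: {1,7,8,9}  (accept∈set)
'e' @ 5: {1,7,8,9}  (accept∈set)
'e' @ 6: {1,7,8,9}  (accept∈set)
'd' @ 7: {1,7,8,9}  (accept∈set)
after full input: {1,7,8,9}  (accept=1 in)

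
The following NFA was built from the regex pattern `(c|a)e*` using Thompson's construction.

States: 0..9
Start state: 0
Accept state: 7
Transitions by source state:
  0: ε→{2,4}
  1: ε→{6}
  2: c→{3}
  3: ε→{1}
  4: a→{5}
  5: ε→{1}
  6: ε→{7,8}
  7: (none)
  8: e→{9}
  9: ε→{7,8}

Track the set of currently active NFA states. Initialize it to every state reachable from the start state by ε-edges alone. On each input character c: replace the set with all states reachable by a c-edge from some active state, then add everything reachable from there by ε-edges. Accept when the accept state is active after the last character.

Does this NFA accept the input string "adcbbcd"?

Answer: REJECT

Steps:
initial (ε-close {0}): {0,2,4}
'a' @ 1: {1,5,6,7,8}  [accepting]
'd' @ 2: {}  — state set empty
rest 'cbbcd' ignored (set empty)
end set {} — state 7 not in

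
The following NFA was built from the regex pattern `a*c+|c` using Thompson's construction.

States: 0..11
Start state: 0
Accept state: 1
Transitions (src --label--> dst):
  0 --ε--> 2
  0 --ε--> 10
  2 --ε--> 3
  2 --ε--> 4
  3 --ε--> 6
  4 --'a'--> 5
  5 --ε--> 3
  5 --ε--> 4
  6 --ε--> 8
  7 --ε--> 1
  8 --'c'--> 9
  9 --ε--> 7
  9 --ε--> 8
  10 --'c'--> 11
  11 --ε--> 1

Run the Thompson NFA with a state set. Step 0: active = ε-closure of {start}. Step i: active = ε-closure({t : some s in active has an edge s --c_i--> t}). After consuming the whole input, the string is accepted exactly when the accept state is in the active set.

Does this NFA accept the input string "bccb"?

start: ε-closure({0}) = {0,2,3,4,6,8,10}
'b' @ 1: {}  — no active states
rest 'ccb' ignored (set empty)
after full input: {}  (accept=1 not in)

Answer: REJECT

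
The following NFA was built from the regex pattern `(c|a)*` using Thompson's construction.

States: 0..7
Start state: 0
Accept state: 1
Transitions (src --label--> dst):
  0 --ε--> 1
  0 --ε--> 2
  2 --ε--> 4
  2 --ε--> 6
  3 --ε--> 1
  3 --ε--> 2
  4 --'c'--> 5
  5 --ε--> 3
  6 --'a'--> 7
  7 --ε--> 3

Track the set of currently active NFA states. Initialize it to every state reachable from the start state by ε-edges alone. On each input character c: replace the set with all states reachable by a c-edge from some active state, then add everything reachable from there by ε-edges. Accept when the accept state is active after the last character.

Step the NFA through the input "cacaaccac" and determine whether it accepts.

Answer: ACCEPT

Steps:
start: ε-closure({0}) = {0,1,2,4,6}
'c' @ 1: {1,2,3,4,5,6}  (accept∈set)
'a' @ 2: {1,2,3,4,6,7}  (accept∈set)
'c' @ 3: {1,2,3,4,5,6}  (accept∈set)
'a' @ 4: {1,2,3,4,6,7}  (accept∈set)
'a' @ 5: {1,2,3,4,6,7}  (accept∈set)
'c' @ 6: {1,2,3,4,5,6}  (accept∈set)
'c' @ 7: {1,2,3,4,5,6}  (accept∈set)
'a' @ 8: {1,2,3,4,6,7}  (accept∈set)
'c' @ 9: {1,2,3,4,5,6}  (accept∈set)
final: {1,2,3,4,5,6}; accept 1 in set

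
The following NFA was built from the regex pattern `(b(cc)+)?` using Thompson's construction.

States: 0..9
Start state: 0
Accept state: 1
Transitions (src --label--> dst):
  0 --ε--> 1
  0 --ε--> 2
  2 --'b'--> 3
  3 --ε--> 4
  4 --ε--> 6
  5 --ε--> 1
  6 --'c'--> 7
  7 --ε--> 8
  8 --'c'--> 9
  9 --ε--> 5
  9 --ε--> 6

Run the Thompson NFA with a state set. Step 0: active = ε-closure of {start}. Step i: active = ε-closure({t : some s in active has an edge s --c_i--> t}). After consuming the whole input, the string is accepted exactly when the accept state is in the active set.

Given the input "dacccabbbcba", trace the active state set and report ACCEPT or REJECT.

start: ε-closure({0}) = {0,1,2}
'd' @ 1: {}  — state set empty
rest 'acccabbbcba' ignored (set empty)
end set {} — state 1 not in

Answer: REJECT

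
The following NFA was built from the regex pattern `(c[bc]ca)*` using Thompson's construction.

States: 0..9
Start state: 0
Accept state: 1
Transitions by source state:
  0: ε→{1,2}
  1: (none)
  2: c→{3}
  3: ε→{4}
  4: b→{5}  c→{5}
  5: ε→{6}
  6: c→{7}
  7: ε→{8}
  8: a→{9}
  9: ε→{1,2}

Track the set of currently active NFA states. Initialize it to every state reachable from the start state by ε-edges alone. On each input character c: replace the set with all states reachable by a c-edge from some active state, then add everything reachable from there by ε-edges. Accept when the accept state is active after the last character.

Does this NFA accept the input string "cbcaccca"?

S₀ = ε-closure({0}) = {0,1,2}
'c' @ 1: {3,4}
'b' @ 2: {5,6}
'c' @ 3: {7,8}
'a' @ 4: {1,2,9}  [accepting]
'c' @ 5: {3,4}
'c' @ 6: {5,6}
'c' @ 7: {7,8}
'a' @ 8: {1,2,9}  [accepting]
end set {1,2,9} — state 1 in

Answer: ACCEPT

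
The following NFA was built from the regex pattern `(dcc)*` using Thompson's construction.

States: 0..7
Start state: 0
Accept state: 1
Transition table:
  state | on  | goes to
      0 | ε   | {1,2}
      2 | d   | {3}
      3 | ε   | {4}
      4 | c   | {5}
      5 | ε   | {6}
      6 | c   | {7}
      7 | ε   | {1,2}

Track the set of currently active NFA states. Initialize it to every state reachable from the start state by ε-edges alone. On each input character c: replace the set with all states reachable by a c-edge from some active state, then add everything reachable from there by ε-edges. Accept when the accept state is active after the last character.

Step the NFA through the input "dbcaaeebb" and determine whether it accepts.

Answer: REJECT

Derivation:
S₀ = ε-closure({0}) = {0,1,2}
'd' @ 1: {3,4}
'b' @ 2: {}  — state set empty
rest 'caaeebb' ignored (set empty)
final: {}; accept 1 not in set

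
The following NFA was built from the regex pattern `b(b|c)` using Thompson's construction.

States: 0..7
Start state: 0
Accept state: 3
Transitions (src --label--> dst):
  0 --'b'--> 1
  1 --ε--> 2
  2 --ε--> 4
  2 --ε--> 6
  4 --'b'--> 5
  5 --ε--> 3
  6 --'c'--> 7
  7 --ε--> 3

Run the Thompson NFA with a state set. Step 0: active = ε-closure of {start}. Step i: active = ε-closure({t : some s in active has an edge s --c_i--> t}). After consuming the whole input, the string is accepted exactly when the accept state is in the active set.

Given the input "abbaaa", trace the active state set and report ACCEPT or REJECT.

Answer: REJECT

Derivation:
S₀ = ε-closure({0}) = {0}
'a' @ 1: {}  — no active states
rest 'bbaaa' ignored (set empty)
final: {}; accept 3 not in set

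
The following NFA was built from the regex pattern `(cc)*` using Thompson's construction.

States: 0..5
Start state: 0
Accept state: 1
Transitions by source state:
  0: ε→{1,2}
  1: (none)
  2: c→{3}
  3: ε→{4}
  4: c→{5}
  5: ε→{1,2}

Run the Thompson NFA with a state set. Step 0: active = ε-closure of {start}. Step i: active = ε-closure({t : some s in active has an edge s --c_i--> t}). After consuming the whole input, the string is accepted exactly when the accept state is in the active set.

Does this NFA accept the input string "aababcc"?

S₀ = ε-closure({0}) = {0,1,2}
'a' @ 1: {}  — state set empty
rest 'ababcc' ignored (set empty)
after full input: {}  (accept=1 not in)

Answer: REJECT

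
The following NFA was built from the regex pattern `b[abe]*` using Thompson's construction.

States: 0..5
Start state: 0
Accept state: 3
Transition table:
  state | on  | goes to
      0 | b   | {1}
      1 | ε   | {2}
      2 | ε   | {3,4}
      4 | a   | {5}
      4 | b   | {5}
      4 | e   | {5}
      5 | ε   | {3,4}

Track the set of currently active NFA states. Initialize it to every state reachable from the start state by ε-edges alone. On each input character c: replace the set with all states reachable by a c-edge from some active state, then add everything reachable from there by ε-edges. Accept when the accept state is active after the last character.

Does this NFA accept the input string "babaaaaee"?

S₀ = ε-closure({0}) = {0}
'b' @ 1: {1,2,3,4}  ✓accept
'a' @ 2: {3,4,5}  ✓accept
'b' @ 3: {3,4,5}  ✓accept
'a' @ 4: {3,4,5}  ✓accept
'a' @ 5: {3,4,5}  ✓accept
'a' @ 6: {3,4,5}  ✓accept
'a' @ 7: {3,4,5}  ✓accept
'e' @ 8: {3,4,5}  ✓accept
'e' @ 9: {3,4,5}  ✓accept
after full input: {3,4,5}  (accept=3 in)

Answer: ACCEPT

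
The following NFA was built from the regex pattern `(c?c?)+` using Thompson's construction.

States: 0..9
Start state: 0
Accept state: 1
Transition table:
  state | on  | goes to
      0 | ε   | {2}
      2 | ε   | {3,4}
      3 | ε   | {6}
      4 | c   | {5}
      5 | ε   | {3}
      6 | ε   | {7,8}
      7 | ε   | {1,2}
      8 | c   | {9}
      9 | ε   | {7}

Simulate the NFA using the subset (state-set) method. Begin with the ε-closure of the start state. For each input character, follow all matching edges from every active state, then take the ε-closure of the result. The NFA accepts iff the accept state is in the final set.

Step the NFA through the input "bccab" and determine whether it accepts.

Answer: REJECT

Derivation:
S₀ = ε-closure({0}) = {0,1,2,3,4,6,7,8}
'b' @ 1: {}  — state set empty
rest 'ccab' ignored (set empty)
final: {}; accept 1 not in set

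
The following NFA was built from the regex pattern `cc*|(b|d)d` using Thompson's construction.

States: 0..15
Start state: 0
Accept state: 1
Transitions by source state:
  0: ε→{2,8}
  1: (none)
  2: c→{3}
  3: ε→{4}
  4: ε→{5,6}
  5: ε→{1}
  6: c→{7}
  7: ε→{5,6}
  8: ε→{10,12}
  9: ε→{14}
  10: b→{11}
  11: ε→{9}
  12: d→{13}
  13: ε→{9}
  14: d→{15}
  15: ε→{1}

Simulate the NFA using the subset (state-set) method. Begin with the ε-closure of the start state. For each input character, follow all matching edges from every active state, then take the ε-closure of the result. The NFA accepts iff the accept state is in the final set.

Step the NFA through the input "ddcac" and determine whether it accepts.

S₀ = ε-closure({0}) = {0,2,8,10,12}
'd' @ 1: {9,13,14}
'd' @ 2: {1,15}  (accept∈set)
'c' @ 3: {}  — dead — no transitions
rest 'ac' ignored (set empty)
end set {} — state 1 not in

Answer: REJECT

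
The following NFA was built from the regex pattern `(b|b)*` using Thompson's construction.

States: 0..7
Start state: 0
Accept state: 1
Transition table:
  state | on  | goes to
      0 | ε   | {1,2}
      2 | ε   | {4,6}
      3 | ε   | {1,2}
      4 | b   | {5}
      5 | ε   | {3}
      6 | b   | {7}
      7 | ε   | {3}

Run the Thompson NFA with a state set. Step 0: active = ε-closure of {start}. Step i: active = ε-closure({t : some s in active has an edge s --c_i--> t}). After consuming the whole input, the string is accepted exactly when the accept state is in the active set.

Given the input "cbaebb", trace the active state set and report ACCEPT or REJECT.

S₀ = ε-closure({0}) = {0,1,2,4,6}
'c' @ 1: {}  — no active states
rest 'baebb' ignored (set empty)
final: {}; accept 1 not in set

Answer: REJECT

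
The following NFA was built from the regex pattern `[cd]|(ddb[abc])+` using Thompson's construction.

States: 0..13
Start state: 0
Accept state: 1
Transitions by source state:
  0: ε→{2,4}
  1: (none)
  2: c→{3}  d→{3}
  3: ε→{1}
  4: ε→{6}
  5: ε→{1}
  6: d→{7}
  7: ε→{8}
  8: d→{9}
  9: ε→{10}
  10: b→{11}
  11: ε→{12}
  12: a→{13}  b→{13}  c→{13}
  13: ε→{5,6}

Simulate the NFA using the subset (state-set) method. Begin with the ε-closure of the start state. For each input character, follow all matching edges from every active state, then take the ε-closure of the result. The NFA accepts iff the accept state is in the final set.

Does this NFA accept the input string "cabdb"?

Answer: REJECT

Steps:
start: ε-closure({0}) = {0,2,4,6}
'c' @ 1: {1,3}  ✓accept
'a' @ 2: {}  — state set empty
rest 'bdb' ignored (set empty)
final: {}; accept 1 not in set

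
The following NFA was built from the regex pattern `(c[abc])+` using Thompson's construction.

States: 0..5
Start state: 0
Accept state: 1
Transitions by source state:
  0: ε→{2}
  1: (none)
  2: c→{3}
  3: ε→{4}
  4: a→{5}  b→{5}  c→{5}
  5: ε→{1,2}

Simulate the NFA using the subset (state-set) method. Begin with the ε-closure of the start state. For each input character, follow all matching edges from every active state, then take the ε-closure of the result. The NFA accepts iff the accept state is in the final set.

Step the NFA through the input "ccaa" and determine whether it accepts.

start: ε-closure({0}) = {0,2}
'c' @ 1: {3,4}
'c' @ 2: {1,2,5}  (accept∈set)
'a' @ 3: {}  — dead — no transitions
rest 'a' ignored (set empty)
after full input: {}  (accept=1 not in)

Answer: REJECT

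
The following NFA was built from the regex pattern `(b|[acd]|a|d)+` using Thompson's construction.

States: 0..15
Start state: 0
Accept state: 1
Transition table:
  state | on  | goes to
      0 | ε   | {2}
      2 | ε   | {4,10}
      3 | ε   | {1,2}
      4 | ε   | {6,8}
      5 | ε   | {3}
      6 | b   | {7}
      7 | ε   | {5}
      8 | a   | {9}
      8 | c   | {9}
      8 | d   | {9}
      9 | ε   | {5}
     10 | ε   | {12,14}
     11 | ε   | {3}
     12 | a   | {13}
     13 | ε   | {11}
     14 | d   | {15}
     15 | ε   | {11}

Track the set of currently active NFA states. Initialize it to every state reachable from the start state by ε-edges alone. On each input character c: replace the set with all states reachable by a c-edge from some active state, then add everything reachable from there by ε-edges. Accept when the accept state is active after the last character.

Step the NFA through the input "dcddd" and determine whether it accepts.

initial (ε-close {0}): {0,2,4,6,8,10,12,14}
'd' @ 1: {1,2,3,4,5,6,8,9,10,11,12,14,15}  (accept∈set)
'c' @ 2: {1,2,3,4,5,6,8,9,10,12,14}  (accept∈set)
'd' @ 3: {1,2,3,4,5,6,8,9,10,11,12,14,15}  (accept∈set)
'd' @ 4: {1,2,3,4,5,6,8,9,10,11,12,14,15}  (accept∈set)
'd' @ 5: {1,2,3,4,5,6,8,9,10,11,12,14,15}  (accept∈set)
final: {1,2,3,4,5,6,8,9,10,11,12,14,15}; accept 1 in set

Answer: ACCEPT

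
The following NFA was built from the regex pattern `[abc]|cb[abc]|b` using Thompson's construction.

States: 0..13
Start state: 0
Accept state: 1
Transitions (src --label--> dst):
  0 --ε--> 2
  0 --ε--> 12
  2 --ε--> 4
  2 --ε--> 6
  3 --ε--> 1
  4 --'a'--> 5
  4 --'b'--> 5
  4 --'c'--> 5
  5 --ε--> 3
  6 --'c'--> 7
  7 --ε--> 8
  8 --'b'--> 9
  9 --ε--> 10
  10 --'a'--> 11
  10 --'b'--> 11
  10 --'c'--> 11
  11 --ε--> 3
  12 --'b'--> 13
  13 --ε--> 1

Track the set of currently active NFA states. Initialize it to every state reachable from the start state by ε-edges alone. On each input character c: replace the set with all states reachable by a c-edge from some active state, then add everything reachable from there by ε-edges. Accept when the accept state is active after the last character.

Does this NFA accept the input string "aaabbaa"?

Answer: REJECT

Steps:
S₀ = ε-closure({0}) = {0,2,4,6,12}
'a' @ 1: {1,3,5}  (accept∈set)
'a' @ 2: {}  — no active states
rest 'abbaa' ignored (set empty)
end set {} — state 1 not in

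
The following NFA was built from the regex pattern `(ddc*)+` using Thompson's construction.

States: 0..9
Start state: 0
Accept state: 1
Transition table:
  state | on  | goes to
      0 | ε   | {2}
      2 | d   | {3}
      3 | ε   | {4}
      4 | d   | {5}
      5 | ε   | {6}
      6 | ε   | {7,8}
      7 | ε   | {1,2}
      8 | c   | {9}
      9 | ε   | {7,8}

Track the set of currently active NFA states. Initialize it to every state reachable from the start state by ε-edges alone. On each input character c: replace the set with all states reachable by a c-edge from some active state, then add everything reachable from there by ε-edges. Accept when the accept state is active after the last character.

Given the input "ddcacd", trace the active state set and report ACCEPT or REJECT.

Answer: REJECT

Trace:
start: ε-closure({0}) = {0,2}
'd' @ 1: {3,4}
'd' @ 2: {1,2,5,6,7,8}  ✓accept
'c' @ 3: {1,2,7,8,9}  ✓accept
'a' @ 4: {}  — no active states
rest 'cd' ignored (set empty)
final: {}; accept 1 not in set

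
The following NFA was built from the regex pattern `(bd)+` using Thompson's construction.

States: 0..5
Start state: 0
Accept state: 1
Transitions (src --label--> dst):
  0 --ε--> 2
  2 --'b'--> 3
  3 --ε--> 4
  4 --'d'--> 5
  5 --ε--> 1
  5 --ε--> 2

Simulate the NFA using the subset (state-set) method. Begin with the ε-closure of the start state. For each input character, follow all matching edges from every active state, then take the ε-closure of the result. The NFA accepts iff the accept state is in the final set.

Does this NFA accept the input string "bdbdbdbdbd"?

start: ε-closure({0}) = {0,2}
'b' @ 1: {3,4}
'd' @ 2: {1,2,5}  ✓accept
'b' @ 3: {3,4}
'd' @ 4: {1,2,5}  ✓accept
'b' @ 5: {3,4}
'd' @ 6: {1,2,5}  ✓accept
'b' @ 7: {3,4}
'd' @ 8: {1,2,5}  ✓accept
'b' @ 9: {3,4}
'd' @ 10: {1,2,5}  ✓accept
final: {1,2,5}; accept 1 in set

Answer: ACCEPT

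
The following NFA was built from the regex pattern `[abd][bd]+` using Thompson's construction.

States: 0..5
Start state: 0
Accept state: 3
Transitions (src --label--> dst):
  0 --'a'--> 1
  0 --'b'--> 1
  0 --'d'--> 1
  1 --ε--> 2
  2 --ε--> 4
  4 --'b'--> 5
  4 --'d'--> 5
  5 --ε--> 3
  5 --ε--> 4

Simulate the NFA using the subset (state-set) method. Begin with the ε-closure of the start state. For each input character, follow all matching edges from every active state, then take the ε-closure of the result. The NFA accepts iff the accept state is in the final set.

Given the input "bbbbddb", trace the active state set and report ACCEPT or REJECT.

start: ε-closure({0}) = {0}
'b' @ 1: {1,2,4}
'b' @ 2: {3,4,5}  ✓accept
'b' @ 3: {3,4,5}  ✓accept
'b' @ 4: {3,4,5}  ✓accept
'd' @ 5: {3,4,5}  ✓accept
'd' @ 6: {3,4,5}  ✓accept
'b' @ 7: {3,4,5}  ✓accept
end set {3,4,5} — state 3 in

Answer: ACCEPT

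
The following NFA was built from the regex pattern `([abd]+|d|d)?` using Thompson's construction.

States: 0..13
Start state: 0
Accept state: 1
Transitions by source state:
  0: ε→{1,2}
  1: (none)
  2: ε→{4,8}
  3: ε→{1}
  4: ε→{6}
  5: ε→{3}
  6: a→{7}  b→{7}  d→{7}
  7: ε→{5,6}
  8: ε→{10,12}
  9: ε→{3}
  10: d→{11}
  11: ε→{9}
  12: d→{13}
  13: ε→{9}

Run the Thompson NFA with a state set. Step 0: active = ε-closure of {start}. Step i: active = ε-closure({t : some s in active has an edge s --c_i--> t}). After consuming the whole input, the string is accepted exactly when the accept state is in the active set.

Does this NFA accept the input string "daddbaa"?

Answer: ACCEPT

Derivation:
initial (ε-close {0}): {0,1,2,4,6,8,10,12}
'd' @ 1: {1,3,5,6,7,9,11,13}  (accept∈set)
'a' @ 2: {1,3,5,6,7}  (accept∈set)
'd' @ 3: {1,3,5,6,7}  (accept∈set)
'd' @ 4: {1,3,5,6,7}  (accept∈set)
'b' @ 5: {1,3,5,6,7}  (accept∈set)
'a' @ 6: {1,3,5,6,7}  (accept∈set)
'a' @ 7: {1,3,5,6,7}  (accept∈set)
final: {1,3,5,6,7}; accept 1 in set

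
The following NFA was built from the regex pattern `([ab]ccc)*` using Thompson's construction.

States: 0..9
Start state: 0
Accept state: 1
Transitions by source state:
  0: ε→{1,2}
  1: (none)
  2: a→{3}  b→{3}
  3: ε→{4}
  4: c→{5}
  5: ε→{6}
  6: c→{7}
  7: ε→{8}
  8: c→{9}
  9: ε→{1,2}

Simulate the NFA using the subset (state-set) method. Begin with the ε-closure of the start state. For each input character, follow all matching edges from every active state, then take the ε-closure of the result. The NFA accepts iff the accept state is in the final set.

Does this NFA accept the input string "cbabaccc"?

start: ε-closure({0}) = {0,1,2}
'c' @ 1: {}  — no active states
rest 'babaccc' ignored (set empty)
after full input: {}  (accept=1 not in)

Answer: REJECT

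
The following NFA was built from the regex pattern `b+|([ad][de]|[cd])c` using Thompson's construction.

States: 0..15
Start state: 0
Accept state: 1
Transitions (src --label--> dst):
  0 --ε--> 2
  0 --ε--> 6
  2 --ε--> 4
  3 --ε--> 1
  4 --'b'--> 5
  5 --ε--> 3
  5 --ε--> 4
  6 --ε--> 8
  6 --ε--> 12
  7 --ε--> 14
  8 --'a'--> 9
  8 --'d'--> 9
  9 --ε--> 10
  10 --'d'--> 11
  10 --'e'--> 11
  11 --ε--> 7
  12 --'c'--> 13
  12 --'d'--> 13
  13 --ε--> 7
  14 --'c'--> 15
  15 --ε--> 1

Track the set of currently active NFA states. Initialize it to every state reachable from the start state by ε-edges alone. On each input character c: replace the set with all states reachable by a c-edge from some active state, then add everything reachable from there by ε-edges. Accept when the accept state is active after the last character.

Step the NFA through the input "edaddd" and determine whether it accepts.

start: ε-closure({0}) = {0,2,4,6,8,12}
'e' @ 1: {}  — state set empty
rest 'daddd' ignored (set empty)
final: {}; accept 1 not in set

Answer: REJECT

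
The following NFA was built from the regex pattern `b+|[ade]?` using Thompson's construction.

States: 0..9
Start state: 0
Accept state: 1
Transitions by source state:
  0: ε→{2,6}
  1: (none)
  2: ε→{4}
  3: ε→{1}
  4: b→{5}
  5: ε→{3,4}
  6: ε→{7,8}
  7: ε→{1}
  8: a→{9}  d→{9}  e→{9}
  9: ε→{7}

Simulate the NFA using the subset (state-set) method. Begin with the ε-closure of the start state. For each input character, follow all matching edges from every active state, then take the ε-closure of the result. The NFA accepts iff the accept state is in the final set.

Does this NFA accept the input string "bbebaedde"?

S₀ = ε-closure({0}) = {0,1,2,4,6,7,8}
'b' @ 1: {1,3,4,5}  (accept∈set)
'b' @ 2: {1,3,4,5}  (accept∈set)
'e' @ 3: {}  — no active states
rest 'baedde' ignored (set empty)
after full input: {}  (accept=1 not in)

Answer: REJECT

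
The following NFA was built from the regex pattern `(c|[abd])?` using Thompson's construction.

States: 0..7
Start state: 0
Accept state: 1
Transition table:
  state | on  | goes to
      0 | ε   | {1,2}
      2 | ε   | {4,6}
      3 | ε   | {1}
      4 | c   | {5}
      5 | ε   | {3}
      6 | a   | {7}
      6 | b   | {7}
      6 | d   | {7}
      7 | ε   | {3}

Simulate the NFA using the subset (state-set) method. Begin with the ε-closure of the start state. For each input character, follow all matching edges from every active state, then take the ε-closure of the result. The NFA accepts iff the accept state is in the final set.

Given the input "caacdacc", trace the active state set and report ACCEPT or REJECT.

start: ε-closure({0}) = {0,1,2,4,6}
'c' @ 1: {1,3,5}  (accept∈set)
'a' @ 2: {}  — no active states
rest 'acdacc' ignored (set empty)
after full input: {}  (accept=1 not in)

Answer: REJECT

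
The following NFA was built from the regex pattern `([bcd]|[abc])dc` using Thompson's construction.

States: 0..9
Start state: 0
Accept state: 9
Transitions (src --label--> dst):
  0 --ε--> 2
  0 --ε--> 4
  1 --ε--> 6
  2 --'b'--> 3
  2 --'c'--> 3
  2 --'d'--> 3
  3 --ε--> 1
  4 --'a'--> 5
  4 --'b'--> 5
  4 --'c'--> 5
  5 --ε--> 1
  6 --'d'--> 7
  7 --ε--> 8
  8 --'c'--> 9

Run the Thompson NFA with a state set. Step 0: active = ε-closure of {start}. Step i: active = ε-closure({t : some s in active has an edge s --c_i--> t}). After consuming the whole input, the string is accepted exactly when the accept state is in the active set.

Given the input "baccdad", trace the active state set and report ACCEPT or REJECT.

start: ε-closure({0}) = {0,2,4}
'b' @ 1: {1,3,5,6}
'a' @ 2: {}  — state set empty
rest 'ccdad' ignored (set empty)
final: {}; accept 9 not in set

Answer: REJECT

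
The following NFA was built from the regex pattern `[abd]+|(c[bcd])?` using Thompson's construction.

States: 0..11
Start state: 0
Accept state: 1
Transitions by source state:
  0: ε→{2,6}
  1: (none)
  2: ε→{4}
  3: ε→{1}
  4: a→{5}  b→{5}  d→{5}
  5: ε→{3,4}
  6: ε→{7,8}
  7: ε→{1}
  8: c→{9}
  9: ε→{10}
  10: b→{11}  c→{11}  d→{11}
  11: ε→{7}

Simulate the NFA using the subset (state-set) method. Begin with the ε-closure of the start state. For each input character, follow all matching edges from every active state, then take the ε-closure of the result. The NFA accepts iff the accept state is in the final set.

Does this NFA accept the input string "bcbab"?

Answer: REJECT

Steps:
S₀ = ε-closure({0}) = {0,1,2,4,6,7,8}
'b' @ 1: {1,3,4,5}  (accept∈set)
'c' @ 2: {}  — no active states
rest 'bab' ignored (set empty)
end set {} — state 1 not in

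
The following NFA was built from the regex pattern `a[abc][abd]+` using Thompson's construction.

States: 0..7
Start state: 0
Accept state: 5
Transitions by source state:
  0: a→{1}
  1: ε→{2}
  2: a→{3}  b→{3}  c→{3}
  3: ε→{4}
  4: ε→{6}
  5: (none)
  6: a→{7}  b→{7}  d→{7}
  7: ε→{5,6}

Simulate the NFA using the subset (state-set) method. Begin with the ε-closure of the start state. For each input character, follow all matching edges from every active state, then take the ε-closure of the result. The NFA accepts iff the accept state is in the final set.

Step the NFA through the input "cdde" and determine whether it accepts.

start: ε-closure({0}) = {0}
'c' @ 1: {}  — state set empty
rest 'dde' ignored (set empty)
final: {}; accept 5 not in set

Answer: REJECT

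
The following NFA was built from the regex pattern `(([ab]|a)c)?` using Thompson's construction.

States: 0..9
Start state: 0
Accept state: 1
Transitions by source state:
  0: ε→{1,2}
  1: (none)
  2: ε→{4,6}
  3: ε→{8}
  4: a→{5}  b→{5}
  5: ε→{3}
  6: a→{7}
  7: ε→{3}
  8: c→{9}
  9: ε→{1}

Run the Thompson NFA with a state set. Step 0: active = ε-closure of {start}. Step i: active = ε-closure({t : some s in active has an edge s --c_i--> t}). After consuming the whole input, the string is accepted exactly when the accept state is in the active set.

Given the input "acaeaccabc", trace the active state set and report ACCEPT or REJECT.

initial (ε-close {0}): {0,1,2,4,6}
'a' @ 1: {3,5,7,8}
'c' @ 2: {1,9}  ✓accept
'a' @ 3: {}  — dead — no transitions
rest 'eaccabc' ignored (set empty)
end set {} — state 1 not in

Answer: REJECT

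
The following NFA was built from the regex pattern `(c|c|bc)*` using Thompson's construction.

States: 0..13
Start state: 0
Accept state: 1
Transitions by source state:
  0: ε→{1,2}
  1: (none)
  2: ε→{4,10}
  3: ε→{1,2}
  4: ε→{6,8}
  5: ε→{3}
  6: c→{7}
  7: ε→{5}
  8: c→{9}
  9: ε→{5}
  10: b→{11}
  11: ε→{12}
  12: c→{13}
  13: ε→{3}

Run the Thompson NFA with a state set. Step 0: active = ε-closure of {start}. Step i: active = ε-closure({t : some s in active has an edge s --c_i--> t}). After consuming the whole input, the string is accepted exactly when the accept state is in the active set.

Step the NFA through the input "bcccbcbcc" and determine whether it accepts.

S₀ = ε-closure({0}) = {0,1,2,4,6,8,10}
'b' @ 1: {11,12}
'c' @ 2: {1,2,3,4,6,8,10,13}  [accepting]
'c' @ 3: {1,2,3,4,5,6,7,8,9,10}  [accepting]
'c' @ 4: {1,2,3,4,5,6,7,8,9,10}  [accepting]
'b' @ 5: {11,12}
'c' @ 6: {1,2,3,4,6,8,10,13}  [accepting]
'b' @ 7: {11,12}
'c' @ 8: {1,2,3,4,6,8,10,13}  [accepting]
'c' @ 9: {1,2,3,4,5,6,7,8,9,10}  [accepting]
final: {1,2,3,4,5,6,7,8,9,10}; accept 1 in set

Answer: ACCEPT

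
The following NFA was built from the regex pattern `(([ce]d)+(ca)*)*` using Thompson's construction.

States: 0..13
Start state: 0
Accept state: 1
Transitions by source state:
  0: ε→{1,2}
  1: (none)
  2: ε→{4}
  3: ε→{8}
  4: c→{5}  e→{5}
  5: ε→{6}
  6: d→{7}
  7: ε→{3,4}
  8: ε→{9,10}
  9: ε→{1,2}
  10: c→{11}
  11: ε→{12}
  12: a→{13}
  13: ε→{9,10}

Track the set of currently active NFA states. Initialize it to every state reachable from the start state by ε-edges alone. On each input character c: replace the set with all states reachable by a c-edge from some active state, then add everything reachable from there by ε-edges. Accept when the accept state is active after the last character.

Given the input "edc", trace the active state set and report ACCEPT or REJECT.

start: ε-closure({0}) = {0,1,2,4}
'e' @ 1: {5,6}
'd' @ 2: {1,2,3,4,7,8,9,10}  ✓accept
'c' @ 3: {5,6,11,12}
final: {5,6,11,12}; accept 1 not in set

Answer: REJECT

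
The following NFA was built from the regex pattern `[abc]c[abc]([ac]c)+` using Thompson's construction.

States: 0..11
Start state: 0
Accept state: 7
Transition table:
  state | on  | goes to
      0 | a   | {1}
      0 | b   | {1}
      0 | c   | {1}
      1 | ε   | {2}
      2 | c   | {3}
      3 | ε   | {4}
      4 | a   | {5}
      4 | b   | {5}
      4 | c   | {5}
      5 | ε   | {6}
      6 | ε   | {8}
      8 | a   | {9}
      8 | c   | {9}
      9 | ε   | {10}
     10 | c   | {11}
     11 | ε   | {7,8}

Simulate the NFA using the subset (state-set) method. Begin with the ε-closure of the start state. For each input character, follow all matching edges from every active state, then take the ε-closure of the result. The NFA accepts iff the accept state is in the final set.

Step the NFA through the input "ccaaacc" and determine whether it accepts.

Answer: REJECT

Trace:
initial (ε-close {0}): {0}
'c' @ 1: {1,2}
'c' @ 2: {3,4}
'a' @ 3: {5,6,8}
'a' @ 4: {9,10}
'a' @ 5: {}  — dead — no transitions
rest 'cc' ignored (set empty)
after full input: {}  (accept=7 not in)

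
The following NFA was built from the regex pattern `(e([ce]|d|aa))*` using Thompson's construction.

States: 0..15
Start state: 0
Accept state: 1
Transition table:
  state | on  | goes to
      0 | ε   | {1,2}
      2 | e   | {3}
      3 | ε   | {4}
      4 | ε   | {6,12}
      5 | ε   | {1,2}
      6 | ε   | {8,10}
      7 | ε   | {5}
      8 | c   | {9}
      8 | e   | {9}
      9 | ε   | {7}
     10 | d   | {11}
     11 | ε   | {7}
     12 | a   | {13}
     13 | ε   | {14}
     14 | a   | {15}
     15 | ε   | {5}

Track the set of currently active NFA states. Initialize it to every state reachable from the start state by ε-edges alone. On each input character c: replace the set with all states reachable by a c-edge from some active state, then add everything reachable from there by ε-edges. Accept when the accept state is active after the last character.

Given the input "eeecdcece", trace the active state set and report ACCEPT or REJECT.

initial (ε-close {0}): {0,1,2}
'e' @ 1: {3,4,6,8,10,12}
'e' @ 2: {1,2,5,7,9}  (accept∈set)
'e' @ 3: {3,4,6,8,10,12}
'c' @ 4: {1,2,5,7,9}  (accept∈set)
'd' @ 5: {}  — no active states
rest 'cece' ignored (set empty)
final: {}; accept 1 not in set

Answer: REJECT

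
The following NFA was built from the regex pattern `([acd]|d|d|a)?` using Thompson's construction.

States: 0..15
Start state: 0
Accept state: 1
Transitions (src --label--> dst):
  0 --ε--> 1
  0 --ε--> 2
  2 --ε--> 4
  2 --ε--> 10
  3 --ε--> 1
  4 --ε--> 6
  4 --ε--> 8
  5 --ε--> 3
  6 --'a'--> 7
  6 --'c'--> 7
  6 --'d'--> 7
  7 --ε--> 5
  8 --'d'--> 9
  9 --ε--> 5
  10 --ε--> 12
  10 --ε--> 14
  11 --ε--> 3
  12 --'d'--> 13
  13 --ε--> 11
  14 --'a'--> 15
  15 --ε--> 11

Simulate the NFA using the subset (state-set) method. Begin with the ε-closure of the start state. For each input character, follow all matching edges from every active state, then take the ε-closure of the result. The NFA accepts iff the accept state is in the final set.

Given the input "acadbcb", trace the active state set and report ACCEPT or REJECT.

Answer: REJECT

Derivation:
start: ε-closure({0}) = {0,1,2,4,6,8,10,12,14}
'a' @ 1: {1,3,5,7,11,15}  ✓accept
'c' @ 2: {}  — dead — no transitions
rest 'adbcb' ignored (set empty)
final: {}; accept 1 not in set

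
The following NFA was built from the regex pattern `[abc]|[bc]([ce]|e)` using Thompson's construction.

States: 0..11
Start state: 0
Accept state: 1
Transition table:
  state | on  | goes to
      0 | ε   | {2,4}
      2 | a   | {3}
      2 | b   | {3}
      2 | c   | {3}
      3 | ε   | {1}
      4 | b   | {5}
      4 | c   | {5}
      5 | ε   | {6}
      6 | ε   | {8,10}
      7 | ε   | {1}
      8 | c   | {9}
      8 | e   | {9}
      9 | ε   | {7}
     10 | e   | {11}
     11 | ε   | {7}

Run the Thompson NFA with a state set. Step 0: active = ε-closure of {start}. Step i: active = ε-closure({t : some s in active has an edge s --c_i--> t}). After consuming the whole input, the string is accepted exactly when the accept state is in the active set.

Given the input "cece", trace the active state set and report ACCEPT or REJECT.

S₀ = ε-closure({0}) = {0,2,4}
'c' @ 1: {1,3,5,6,8,10}  [accepting]
'e' @ 2: {1,7,9,11}  [accepting]
'c' @ 3: {}  — state set empty
rest 'e' ignored (set empty)
end set {} — state 1 not in

Answer: REJECT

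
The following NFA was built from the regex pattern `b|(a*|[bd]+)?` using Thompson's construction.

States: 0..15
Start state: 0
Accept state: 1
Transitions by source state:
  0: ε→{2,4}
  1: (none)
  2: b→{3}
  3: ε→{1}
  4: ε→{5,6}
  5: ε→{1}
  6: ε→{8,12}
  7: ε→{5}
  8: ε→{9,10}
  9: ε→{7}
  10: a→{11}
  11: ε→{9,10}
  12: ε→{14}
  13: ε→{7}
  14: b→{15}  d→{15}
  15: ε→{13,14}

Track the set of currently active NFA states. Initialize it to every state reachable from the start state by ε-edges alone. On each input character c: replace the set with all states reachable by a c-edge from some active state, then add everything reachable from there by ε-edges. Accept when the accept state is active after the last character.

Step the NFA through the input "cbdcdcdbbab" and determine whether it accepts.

initial (ε-close {0}): {0,1,2,4,5,6,7,8,9,10,12,14}
'c' @ 1: {}  — no active states
rest 'bdcdcdbbab' ignored (set empty)
after full input: {}  (accept=1 not in)

Answer: REJECT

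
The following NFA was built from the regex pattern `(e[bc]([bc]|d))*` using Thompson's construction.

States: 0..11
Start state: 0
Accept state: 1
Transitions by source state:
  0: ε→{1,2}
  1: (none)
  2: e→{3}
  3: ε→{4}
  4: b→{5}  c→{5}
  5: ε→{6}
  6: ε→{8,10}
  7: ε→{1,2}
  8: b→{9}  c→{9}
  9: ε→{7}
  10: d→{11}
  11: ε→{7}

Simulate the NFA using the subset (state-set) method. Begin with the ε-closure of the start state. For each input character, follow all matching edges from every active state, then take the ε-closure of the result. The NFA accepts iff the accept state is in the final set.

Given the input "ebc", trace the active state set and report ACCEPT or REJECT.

initial (ε-close {0}): {0,1,2}
'e' @ 1: {3,4}
'b' @ 2: {5,6,8,10}
'c' @ 3: {1,2,7,9}  [accepting]
end set {1,2,7,9} — state 1 in

Answer: ACCEPT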